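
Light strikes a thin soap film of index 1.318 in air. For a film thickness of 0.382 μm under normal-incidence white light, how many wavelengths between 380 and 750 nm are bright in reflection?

At the upper boundary (n = 1.0 to n = 1.318) the reflected ray undergoes a half-wave phase shift.
Bottom surface (1.318 → 1.0): reflection off a lower-index medium gives no phase shift.
Exactly one π shift → a net half-wave offset.
With one net inversion, constructive interference in reflection requires 2 n t = (m + ½) λ.
λ = 2 n t / (m + ½) = 1007 / (m + ½) nm.
m=0: 2014 nm (IR); m=1: 671 nm (visible); m=2: 403 nm (visible); m=3: 288 nm (UV).

2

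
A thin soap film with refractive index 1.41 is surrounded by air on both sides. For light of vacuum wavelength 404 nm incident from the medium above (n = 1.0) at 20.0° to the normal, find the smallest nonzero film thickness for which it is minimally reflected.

148 nm

Top surface (1.0 → 1.41): reflection off a higher-index medium gives a half-wave phase shift.
At the lower boundary (n = 1.41 to n = 1.0) the reflected ray undergoes no phase shift.
The two reflections differ by half a wavelength.
With one net inversion, destructive interference in reflection requires 2 n t cos θ_r = m λ.
Snell's law: 1.0 sin 20.0° = 1.41 sin θ_r → sin θ_r = 0.243, cos θ_r = 0.970.
Minimum nonzero at m = 1: t = λ / (2 n cos θ_r) = 404 / (2 × 1.41 × 0.970) = 148 nm.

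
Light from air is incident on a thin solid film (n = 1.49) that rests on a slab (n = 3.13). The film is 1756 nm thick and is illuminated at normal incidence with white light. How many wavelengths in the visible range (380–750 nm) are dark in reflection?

7

Top surface (1.0 → 1.49): reflection off a higher-index medium gives a half-wave phase shift.
Bottom surface (1.49 → 3.13): reflection off a higher-index medium gives a half-wave phase shift.
Net: no relative phase inversion (both shifts match).
For weak reflection here: 2 n t = (m + ½) λ.
λ = 2 n t / (m + ½) = 5233 / (m + ½) nm.
m=6: 805 nm (IR); m=7: 698 nm (visible); m=8: 616 nm (visible); m=9: 551 nm (visible); m=10: 498 nm (visible); m=11: 455 nm (visible); m=12: 419 nm (visible); m=13: 388 nm (visible); m=14: 361 nm (UV).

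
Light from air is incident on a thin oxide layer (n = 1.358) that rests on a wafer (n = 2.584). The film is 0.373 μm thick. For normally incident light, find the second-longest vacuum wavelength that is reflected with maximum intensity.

Ray reflecting at the top interface goes from n = 1.0 toward n = 1.358: a half-wave phase shift.
Bottom surface (1.358 → 2.584): reflection off a higher-index medium gives a half-wave phase shift.
Net: no relative phase inversion (both shifts match).
With no net inversion, constructive interference in reflection requires 2 n t = m λ.
λ = 2 n t / m. The second-longest wavelength is m = 2: λ = 2 × 1.358 × 373 / 2.00 = 507 nm.

507 nm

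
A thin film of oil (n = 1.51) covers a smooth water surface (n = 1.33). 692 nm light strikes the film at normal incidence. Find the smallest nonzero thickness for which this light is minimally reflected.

229 nm

Top surface (1.0 → 1.51): reflection off a higher-index medium gives a half-wave phase shift.
At the lower boundary (n = 1.51 to n = 1.33) the reflected ray undergoes no phase shift.
Net: one phase inversion between the two reflected rays.
For minimum reflection here: 2 n t = m λ.
The smallest nonzero thickness corresponds to m = 1: t = m λ / (2 n) = 1.00 × 692 / (2 × 1.51) = 229 nm.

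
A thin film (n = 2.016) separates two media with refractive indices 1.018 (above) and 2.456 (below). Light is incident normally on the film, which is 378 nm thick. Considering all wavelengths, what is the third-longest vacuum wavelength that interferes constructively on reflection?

Ray reflecting at the top interface goes from n = 1.018 toward n = 2.016: a half-wave phase shift.
Ray reflecting at the bottom interface goes from n = 2.016 toward n = 2.456: a half-wave phase shift.
The two reflections carry the same phase change, so no net offset.
So the condition for constructive reflection is 2 n t = m λ.
λ = 2 n t / m. The third-longest wavelength is m = 3: λ = 2 × 2.016 × 378 / 3.00 = 508 nm.

508 nm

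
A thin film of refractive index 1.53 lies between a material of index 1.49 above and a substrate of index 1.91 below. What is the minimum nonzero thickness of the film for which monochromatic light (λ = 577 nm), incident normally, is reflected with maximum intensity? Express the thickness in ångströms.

1886 Å

At the upper boundary (n = 1.49 to n = 1.53) the reflected ray undergoes a half-wave phase shift.
Ray reflecting at the bottom interface goes from n = 1.53 toward n = 1.91: a half-wave phase shift.
Net: no relative phase inversion (both shifts match).
For maximum reflection here: 2 n t = m λ.
Minimum nonzero at m = 1: t = λ / (2 n) = 577 / (2 × 1.53) = 189 nm.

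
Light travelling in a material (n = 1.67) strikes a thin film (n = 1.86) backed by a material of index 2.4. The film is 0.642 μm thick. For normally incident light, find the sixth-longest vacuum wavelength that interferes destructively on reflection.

Ray reflecting at the top interface goes from n = 1.67 toward n = 1.86: a half-wave phase shift.
Ray reflecting at the bottom interface goes from n = 1.86 toward n = 2.4: a half-wave phase shift.
The two reflections carry the same phase change, so no net offset.
So the condition for destructive reflection is 2 n t = (m + ½) λ.
λ = 2 n t / (m + ½). The sixth-longest wavelength is m = 5: λ = 2 × 1.86 × 642 / 5.50 = 434 nm.

434 nm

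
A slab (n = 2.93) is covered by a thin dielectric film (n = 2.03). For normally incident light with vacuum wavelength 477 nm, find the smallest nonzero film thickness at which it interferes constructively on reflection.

Top surface (1.0 → 2.03): reflection off a higher-index medium gives a half-wave phase shift.
Ray reflecting at the bottom interface goes from n = 2.03 toward n = 2.93: a half-wave phase shift.
The two reflections carry the same phase change, so no net offset.
With no net inversion, constructive interference in reflection requires 2 n t = m λ.
Minimum nonzero at m = 1: t = λ / (2 n) = 477 / (2 × 2.03) = 117 nm.

117 nm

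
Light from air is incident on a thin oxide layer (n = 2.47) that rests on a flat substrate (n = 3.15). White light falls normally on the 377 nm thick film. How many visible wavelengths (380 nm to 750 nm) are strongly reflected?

Top surface (1.0 → 2.47): reflection off a higher-index medium gives a half-wave phase shift.
Ray reflecting at the bottom interface goes from n = 2.47 toward n = 3.15: a half-wave phase shift.
Zero or two π shifts → no net half-wave offset.
With no net inversion, constructive interference in reflection requires 2 n t = m λ.
λ = 2 n t / m = 1862 / m nm.
m=2: 931 nm (IR); m=3: 621 nm (visible); m=4: 466 nm (visible); m=5: 372 nm (UV).

2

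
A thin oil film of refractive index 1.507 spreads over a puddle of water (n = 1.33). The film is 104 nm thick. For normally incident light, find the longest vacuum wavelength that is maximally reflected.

Ray reflecting at the top interface goes from n = 1.0 toward n = 1.507: a half-wave phase shift.
At the lower boundary (n = 1.507 to n = 1.33) the reflected ray undergoes no phase shift.
The two reflections differ by half a wavelength.
So the condition for constructive reflection is 2 n t = (m + ½) λ.
λ = 2 n t / (m + ½). The longest wavelength is m = 0: λ = 2 × 1.507 × 104 / 0.500 = 627 nm.

627 nm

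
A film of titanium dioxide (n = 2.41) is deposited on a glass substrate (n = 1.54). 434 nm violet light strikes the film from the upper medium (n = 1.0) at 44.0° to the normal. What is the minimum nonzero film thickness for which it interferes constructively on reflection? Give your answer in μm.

Top surface (1.0 → 2.41): reflection off a higher-index medium gives a half-wave phase shift.
Ray reflecting at the bottom interface goes from n = 2.41 toward n = 1.54: no phase shift.
The two reflections differ by half a wavelength.
For maximum reflection here: 2 n t cos θ_r = (m + ½) λ.
Snell's law: 1.0 sin 44.0° = 2.41 sin θ_r → sin θ_r = 0.288, cos θ_r = 0.958.
Minimum at m = 0: t = λ / (4 n cos θ_r) = 434 / (4 × 2.41 × 0.958) = 47.0 nm.

0.0470 μm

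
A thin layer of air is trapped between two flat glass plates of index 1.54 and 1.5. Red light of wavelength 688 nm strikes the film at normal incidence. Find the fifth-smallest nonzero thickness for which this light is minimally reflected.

At the upper boundary (n = 1.54 to n = 1.0) the reflected ray undergoes no phase shift.
Ray reflecting at the bottom interface goes from n = 1.0 toward n = 1.5: a half-wave phase shift.
Net: one phase inversion between the two reflected rays.
So the condition for destructive reflection is 2 n t = m λ.
The fifth-smallest nonzero thickness corresponds to m = 5: t = m λ / (2 n) = 5.00 × 688 / (2 × 1.0) = 1720 nm.

1720 nm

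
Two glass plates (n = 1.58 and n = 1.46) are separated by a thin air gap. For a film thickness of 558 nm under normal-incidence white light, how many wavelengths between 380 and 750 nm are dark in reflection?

1

Top surface (1.58 → 1.0): reflection off a lower-index medium gives no phase shift.
Ray reflecting at the bottom interface goes from n = 1.0 toward n = 1.46: a half-wave phase shift.
Net: one phase inversion between the two reflected rays.
With one net inversion, destructive interference in reflection requires 2 n t = m λ.
λ = 2 n t / m = 1116 / m nm.
m=1: 1116 nm (IR); m=2: 558 nm (visible); m=3: 372 nm (UV).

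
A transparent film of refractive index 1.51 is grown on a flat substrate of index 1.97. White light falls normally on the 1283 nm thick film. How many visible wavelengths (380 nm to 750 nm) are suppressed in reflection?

At the upper boundary (n = 1.0 to n = 1.51) the reflected ray undergoes a half-wave phase shift.
Bottom surface (1.51 → 1.97): reflection off a higher-index medium gives a half-wave phase shift.
Net: no relative phase inversion (both shifts match).
With no net inversion, destructive interference in reflection requires 2 n t = (m + ½) λ.
λ = 2 n t / (m + ½) = 3875 / (m + ½) nm.
m=4: 861 nm (IR); m=5: 704 nm (visible); m=6: 596 nm (visible); m=7: 517 nm (visible); m=8: 456 nm (visible); m=9: 408 nm (visible); m=10: 369 nm (UV).

5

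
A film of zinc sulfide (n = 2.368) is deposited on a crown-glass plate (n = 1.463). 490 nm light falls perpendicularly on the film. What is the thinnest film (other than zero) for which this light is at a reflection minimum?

At the upper boundary (n = 1.0 to n = 2.368) the reflected ray undergoes a half-wave phase shift.
At the lower boundary (n = 2.368 to n = 1.463) the reflected ray undergoes no phase shift.
Exactly one π shift → a net half-wave offset.
So the condition for destructive reflection is 2 n t = m λ.
Minimum nonzero at m = 1: t = λ / (2 n) = 490 / (2 × 2.368) = 103 nm.

103 nm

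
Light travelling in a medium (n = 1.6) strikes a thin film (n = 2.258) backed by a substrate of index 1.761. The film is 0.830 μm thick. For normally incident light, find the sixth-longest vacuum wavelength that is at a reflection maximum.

Top surface (1.6 → 2.258): reflection off a higher-index medium gives a half-wave phase shift.
Bottom surface (2.258 → 1.761): reflection off a lower-index medium gives no phase shift.
Exactly one π shift → a net half-wave offset.
For strong reflection here: 2 n t = (m + ½) λ.
λ = 2 n t / (m + ½). The sixth-longest wavelength is m = 5: λ = 2 × 2.258 × 830 / 5.50 = 682 nm.

682 nm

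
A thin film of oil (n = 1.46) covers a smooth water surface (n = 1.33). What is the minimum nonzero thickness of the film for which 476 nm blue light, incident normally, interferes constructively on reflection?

81.5 nm

Top surface (1.0 → 1.46): reflection off a higher-index medium gives a half-wave phase shift.
Bottom surface (1.46 → 1.33): reflection off a lower-index medium gives no phase shift.
Exactly one π shift → a net half-wave offset.
With one net inversion, constructive interference in reflection requires 2 n t = (m + ½) λ.
Minimum at m = 0: t = λ / (4 n) = 476 / (4 × 1.46) = 81.5 nm.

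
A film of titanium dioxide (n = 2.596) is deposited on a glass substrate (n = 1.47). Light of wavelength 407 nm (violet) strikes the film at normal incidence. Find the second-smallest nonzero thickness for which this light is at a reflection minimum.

At the upper boundary (n = 1.0 to n = 2.596) the reflected ray undergoes a half-wave phase shift.
At the lower boundary (n = 2.596 to n = 1.47) the reflected ray undergoes no phase shift.
Exactly one π shift → a net half-wave offset.
With one net inversion, destructive interference in reflection requires 2 n t = m λ.
The second-smallest nonzero thickness corresponds to m = 2: t = m λ / (2 n) = 2.00 × 407 / (2 × 2.596) = 157 nm.

157 nm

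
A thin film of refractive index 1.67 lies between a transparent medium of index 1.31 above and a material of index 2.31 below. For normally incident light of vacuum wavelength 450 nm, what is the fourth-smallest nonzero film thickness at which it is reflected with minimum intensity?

Ray reflecting at the top interface goes from n = 1.31 toward n = 1.67: a half-wave phase shift.
Bottom surface (1.67 → 2.31): reflection off a higher-index medium gives a half-wave phase shift.
Zero or two π shifts → no net half-wave offset.
So the condition for destructive reflection is 2 n t = (m + ½) λ.
The fourth-smallest nonzero thickness corresponds to m = 3: t = (m + ½) λ / (2 n) = 3.50 × 450 / (2 × 1.67) = 472 nm.

472 nm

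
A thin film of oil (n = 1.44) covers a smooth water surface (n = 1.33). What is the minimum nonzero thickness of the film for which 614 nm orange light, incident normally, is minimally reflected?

213 nm

At the upper boundary (n = 1.0 to n = 1.44) the reflected ray undergoes a half-wave phase shift.
Ray reflecting at the bottom interface goes from n = 1.44 toward n = 1.33: no phase shift.
Net: one phase inversion between the two reflected rays.
With one net inversion, destructive interference in reflection requires 2 n t = m λ.
Minimum nonzero at m = 1: t = λ / (2 n) = 614 / (2 × 1.44) = 213 nm.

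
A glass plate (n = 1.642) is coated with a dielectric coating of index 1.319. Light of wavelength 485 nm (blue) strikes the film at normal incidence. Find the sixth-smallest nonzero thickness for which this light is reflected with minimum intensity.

1011 nm

Ray reflecting at the top interface goes from n = 1.0 toward n = 1.319: a half-wave phase shift.
At the lower boundary (n = 1.319 to n = 1.642) the reflected ray undergoes a half-wave phase shift.
Zero or two π shifts → no net half-wave offset.
So the condition for destructive reflection is 2 n t = (m + ½) λ.
The sixth-smallest nonzero thickness corresponds to m = 5: t = (m + ½) λ / (2 n) = 5.50 × 485 / (2 × 1.319) = 1011 nm.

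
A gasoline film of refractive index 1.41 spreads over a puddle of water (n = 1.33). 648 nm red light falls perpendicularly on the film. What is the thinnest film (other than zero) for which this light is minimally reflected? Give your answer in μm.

Ray reflecting at the top interface goes from n = 1.0 toward n = 1.41: a half-wave phase shift.
Bottom surface (1.41 → 1.33): reflection off a lower-index medium gives no phase shift.
Exactly one π shift → a net half-wave offset.
So the condition for destructive reflection is 2 n t = m λ.
Minimum nonzero at m = 1: t = λ / (2 n) = 648 / (2 × 1.41) = 230 nm.

0.230 μm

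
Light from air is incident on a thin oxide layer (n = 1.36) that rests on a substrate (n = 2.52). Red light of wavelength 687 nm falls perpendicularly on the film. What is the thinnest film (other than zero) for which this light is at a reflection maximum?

Top surface (1.0 → 1.36): reflection off a higher-index medium gives a half-wave phase shift.
Bottom surface (1.36 → 2.52): reflection off a higher-index medium gives a half-wave phase shift.
Zero or two π shifts → no net half-wave offset.
With no net inversion, constructive interference in reflection requires 2 n t = m λ.
Minimum nonzero at m = 1: t = λ / (2 n) = 687 / (2 × 1.36) = 253 nm.

253 nm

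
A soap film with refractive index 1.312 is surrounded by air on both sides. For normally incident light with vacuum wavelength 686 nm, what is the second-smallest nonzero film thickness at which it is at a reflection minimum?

At the upper boundary (n = 1.0 to n = 1.312) the reflected ray undergoes a half-wave phase shift.
Bottom surface (1.312 → 1.0): reflection off a lower-index medium gives no phase shift.
The two reflections differ by half a wavelength.
So the condition for destructive reflection is 2 n t = m λ.
The second-smallest nonzero thickness corresponds to m = 2: t = m λ / (2 n) = 2.00 × 686 / (2 × 1.312) = 523 nm.

523 nm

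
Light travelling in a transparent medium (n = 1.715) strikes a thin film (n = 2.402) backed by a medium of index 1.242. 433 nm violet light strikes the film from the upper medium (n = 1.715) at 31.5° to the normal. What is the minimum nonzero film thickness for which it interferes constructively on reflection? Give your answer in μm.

At the upper boundary (n = 1.715 to n = 2.402) the reflected ray undergoes a half-wave phase shift.
Ray reflecting at the bottom interface goes from n = 2.402 toward n = 1.242: no phase shift.
The two reflections differ by half a wavelength.
With one net inversion, constructive interference in reflection requires 2 n t cos θ_r = (m + ½) λ.
Snell's law: 1.715 sin 31.5° = 2.402 sin θ_r → sin θ_r = 0.373, cos θ_r = 0.928.
Minimum at m = 0: t = λ / (4 n cos θ_r) = 433 / (4 × 2.402 × 0.928) = 48.6 nm.

0.0486 μm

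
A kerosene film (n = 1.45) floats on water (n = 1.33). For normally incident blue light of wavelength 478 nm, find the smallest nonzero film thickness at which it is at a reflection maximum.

82.4 nm

Top surface (1.0 → 1.45): reflection off a higher-index medium gives a half-wave phase shift.
Bottom surface (1.45 → 1.33): reflection off a lower-index medium gives no phase shift.
Exactly one π shift → a net half-wave offset.
For bright reflection here: 2 n t = (m + ½) λ.
Minimum at m = 0: t = λ / (4 n) = 478 / (4 × 1.45) = 82.4 nm.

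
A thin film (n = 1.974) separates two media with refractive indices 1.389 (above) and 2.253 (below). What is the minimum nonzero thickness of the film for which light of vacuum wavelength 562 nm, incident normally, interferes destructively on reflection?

Ray reflecting at the top interface goes from n = 1.389 toward n = 1.974: a half-wave phase shift.
At the lower boundary (n = 1.974 to n = 2.253) the reflected ray undergoes a half-wave phase shift.
Net: no relative phase inversion (both shifts match).
With no net inversion, destructive interference in reflection requires 2 n t = (m + ½) λ.
Minimum at m = 0: t = λ / (4 n) = 562 / (4 × 1.974) = 71.2 nm.

71.2 nm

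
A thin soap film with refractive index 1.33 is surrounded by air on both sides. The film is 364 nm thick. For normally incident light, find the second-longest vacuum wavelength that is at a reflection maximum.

Ray reflecting at the top interface goes from n = 1.0 toward n = 1.33: a half-wave phase shift.
Ray reflecting at the bottom interface goes from n = 1.33 toward n = 1.0: no phase shift.
Exactly one π shift → a net half-wave offset.
For strong reflection here: 2 n t = (m + ½) λ.
λ = 2 n t / (m + ½). The second-longest wavelength is m = 1: λ = 2 × 1.33 × 364 / 1.50 = 645 nm.

645 nm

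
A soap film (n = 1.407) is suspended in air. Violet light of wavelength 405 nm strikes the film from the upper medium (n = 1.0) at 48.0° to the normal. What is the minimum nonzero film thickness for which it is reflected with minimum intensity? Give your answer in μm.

0.169 μm

Top surface (1.0 → 1.407): reflection off a higher-index medium gives a half-wave phase shift.
Ray reflecting at the bottom interface goes from n = 1.407 toward n = 1.0: no phase shift.
The two reflections differ by half a wavelength.
So the condition for destructive reflection is 2 n t cos θ_r = m λ.
Snell's law: 1.0 sin 48.0° = 1.407 sin θ_r → sin θ_r = 0.528, cos θ_r = 0.849.
Minimum nonzero at m = 1: t = λ / (2 n cos θ_r) = 405 / (2 × 1.407 × 0.849) = 169 nm.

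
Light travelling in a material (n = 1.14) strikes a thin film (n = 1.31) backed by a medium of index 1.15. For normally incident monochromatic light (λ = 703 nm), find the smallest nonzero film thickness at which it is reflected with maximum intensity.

134 nm

Ray reflecting at the top interface goes from n = 1.14 toward n = 1.31: a half-wave phase shift.
Bottom surface (1.31 → 1.15): reflection off a lower-index medium gives no phase shift.
Net: one phase inversion between the two reflected rays.
For maximum reflection here: 2 n t = (m + ½) λ.
Minimum at m = 0: t = λ / (4 n) = 703 / (4 × 1.31) = 134 nm.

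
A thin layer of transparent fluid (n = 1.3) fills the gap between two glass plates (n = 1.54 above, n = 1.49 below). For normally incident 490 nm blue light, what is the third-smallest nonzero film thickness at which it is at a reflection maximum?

At the upper boundary (n = 1.54 to n = 1.3) the reflected ray undergoes no phase shift.
Ray reflecting at the bottom interface goes from n = 1.3 toward n = 1.49: a half-wave phase shift.
Net: one phase inversion between the two reflected rays.
So the condition for constructive reflection is 2 n t = (m + ½) λ.
The third-smallest nonzero thickness corresponds to m = 2: t = (m + ½) λ / (2 n) = 2.50 × 490 / (2 × 1.3) = 471 nm.

471 nm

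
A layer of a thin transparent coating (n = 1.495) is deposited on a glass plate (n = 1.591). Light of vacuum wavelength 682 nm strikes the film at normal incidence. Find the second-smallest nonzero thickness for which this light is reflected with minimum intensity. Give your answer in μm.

At the upper boundary (n = 1.0 to n = 1.495) the reflected ray undergoes a half-wave phase shift.
Bottom surface (1.495 → 1.591): reflection off a higher-index medium gives a half-wave phase shift.
Net: no relative phase inversion (both shifts match).
For dark reflection here: 2 n t = (m + ½) λ.
The second-smallest nonzero thickness corresponds to m = 1: t = (m + ½) λ / (2 n) = 1.50 × 682 / (2 × 1.495) = 342 nm.

0.342 μm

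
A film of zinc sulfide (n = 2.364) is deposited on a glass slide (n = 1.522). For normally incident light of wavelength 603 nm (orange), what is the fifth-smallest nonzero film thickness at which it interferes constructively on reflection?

Ray reflecting at the top interface goes from n = 1.0 toward n = 2.364: a half-wave phase shift.
At the lower boundary (n = 2.364 to n = 1.522) the reflected ray undergoes no phase shift.
Net: one phase inversion between the two reflected rays.
So the condition for constructive reflection is 2 n t = (m + ½) λ.
The fifth-smallest nonzero thickness corresponds to m = 4: t = (m + ½) λ / (2 n) = 4.50 × 603 / (2 × 2.364) = 574 nm.

574 nm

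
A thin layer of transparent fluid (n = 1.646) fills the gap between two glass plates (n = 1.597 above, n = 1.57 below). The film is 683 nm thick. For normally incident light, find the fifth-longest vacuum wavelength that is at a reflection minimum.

Top surface (1.597 → 1.646): reflection off a higher-index medium gives a half-wave phase shift.
At the lower boundary (n = 1.646 to n = 1.57) the reflected ray undergoes no phase shift.
Net: one phase inversion between the two reflected rays.
For dark reflection here: 2 n t = m λ.
λ = 2 n t / m. The fifth-longest wavelength is m = 5: λ = 2 × 1.646 × 683 / 5.00 = 450 nm.

450 nm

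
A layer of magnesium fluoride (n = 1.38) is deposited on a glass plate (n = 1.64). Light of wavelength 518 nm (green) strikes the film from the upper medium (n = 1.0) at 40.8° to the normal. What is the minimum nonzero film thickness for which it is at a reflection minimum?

Top surface (1.0 → 1.38): reflection off a higher-index medium gives a half-wave phase shift.
Ray reflecting at the bottom interface goes from n = 1.38 toward n = 1.64: a half-wave phase shift.
Zero or two π shifts → no net half-wave offset.
So the condition for destructive reflection is 2 n t cos θ_r = (m + ½) λ.
Snell's law: 1.0 sin 40.8° = 1.38 sin θ_r → sin θ_r = 0.473, cos θ_r = 0.881.
Minimum at m = 0: t = λ / (4 n cos θ_r) = 518 / (4 × 1.38 × 0.881) = 107 nm.

107 nm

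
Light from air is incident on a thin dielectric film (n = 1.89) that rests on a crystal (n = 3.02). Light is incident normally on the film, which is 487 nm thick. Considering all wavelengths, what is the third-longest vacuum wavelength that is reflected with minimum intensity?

736 nm

Ray reflecting at the top interface goes from n = 1.0 toward n = 1.89: a half-wave phase shift.
Ray reflecting at the bottom interface goes from n = 1.89 toward n = 3.02: a half-wave phase shift.
Net: no relative phase inversion (both shifts match).
So the condition for destructive reflection is 2 n t = (m + ½) λ.
λ = 2 n t / (m + ½). The third-longest wavelength is m = 2: λ = 2 × 1.89 × 487 / 2.50 = 736 nm.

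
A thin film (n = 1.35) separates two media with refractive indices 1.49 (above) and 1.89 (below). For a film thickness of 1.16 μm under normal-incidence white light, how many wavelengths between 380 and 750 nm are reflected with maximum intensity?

4

At the upper boundary (n = 1.49 to n = 1.35) the reflected ray undergoes no phase shift.
At the lower boundary (n = 1.35 to n = 1.89) the reflected ray undergoes a half-wave phase shift.
The two reflections differ by half a wavelength.
So the condition for constructive reflection is 2 n t = (m + ½) λ.
λ = 2 n t / (m + ½) = 3132 / (m + ½) nm.
m=3: 895 nm (IR); m=4: 696 nm (visible); m=5: 569 nm (visible); m=6: 482 nm (visible); m=7: 418 nm (visible); m=8: 368 nm (UV).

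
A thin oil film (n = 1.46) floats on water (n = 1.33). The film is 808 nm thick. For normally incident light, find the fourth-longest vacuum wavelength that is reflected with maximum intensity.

674 nm

At the upper boundary (n = 1.0 to n = 1.46) the reflected ray undergoes a half-wave phase shift.
Bottom surface (1.46 → 1.33): reflection off a lower-index medium gives no phase shift.
Net: one phase inversion between the two reflected rays.
With one net inversion, constructive interference in reflection requires 2 n t = (m + ½) λ.
λ = 2 n t / (m + ½). The fourth-longest wavelength is m = 3: λ = 2 × 1.46 × 808 / 3.50 = 674 nm.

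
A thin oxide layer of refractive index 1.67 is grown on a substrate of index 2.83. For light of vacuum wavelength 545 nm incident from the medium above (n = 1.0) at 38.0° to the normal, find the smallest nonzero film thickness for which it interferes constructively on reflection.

176 nm

Top surface (1.0 → 1.67): reflection off a higher-index medium gives a half-wave phase shift.
Bottom surface (1.67 → 2.83): reflection off a higher-index medium gives a half-wave phase shift.
The two reflections carry the same phase change, so no net offset.
For maximum reflection here: 2 n t cos θ_r = m λ.
Snell's law: 1.0 sin 38.0° = 1.67 sin θ_r → sin θ_r = 0.369, cos θ_r = 0.930.
Minimum nonzero at m = 1: t = λ / (2 n cos θ_r) = 545 / (2 × 1.67 × 0.930) = 176 nm.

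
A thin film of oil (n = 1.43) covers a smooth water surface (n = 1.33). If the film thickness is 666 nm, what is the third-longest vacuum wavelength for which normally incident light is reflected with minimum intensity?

635 nm

Ray reflecting at the top interface goes from n = 1.0 toward n = 1.43: a half-wave phase shift.
Ray reflecting at the bottom interface goes from n = 1.43 toward n = 1.33: no phase shift.
Net: one phase inversion between the two reflected rays.
For dark reflection here: 2 n t = m λ.
λ = 2 n t / m. The third-longest wavelength is m = 3: λ = 2 × 1.43 × 666 / 3.00 = 635 nm.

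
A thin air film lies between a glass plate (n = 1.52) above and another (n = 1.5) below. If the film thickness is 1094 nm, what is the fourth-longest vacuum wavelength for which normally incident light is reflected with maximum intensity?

Top surface (1.52 → 1.0): reflection off a lower-index medium gives no phase shift.
Bottom surface (1.0 → 1.5): reflection off a higher-index medium gives a half-wave phase shift.
Exactly one π shift → a net half-wave offset.
So the condition for constructive reflection is 2 n t = (m + ½) λ.
λ = 2 n t / (m + ½). The fourth-longest wavelength is m = 3: λ = 2 × 1.0 × 1094 / 3.50 = 625 nm.

625 nm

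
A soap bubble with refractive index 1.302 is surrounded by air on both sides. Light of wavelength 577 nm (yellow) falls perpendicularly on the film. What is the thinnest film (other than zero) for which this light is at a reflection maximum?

At the upper boundary (n = 1.0 to n = 1.302) the reflected ray undergoes a half-wave phase shift.
At the lower boundary (n = 1.302 to n = 1.0) the reflected ray undergoes no phase shift.
Net: one phase inversion between the two reflected rays.
With one net inversion, constructive interference in reflection requires 2 n t = (m + ½) λ.
Minimum at m = 0: t = λ / (4 n) = 577 / (4 × 1.302) = 111 nm.

111 nm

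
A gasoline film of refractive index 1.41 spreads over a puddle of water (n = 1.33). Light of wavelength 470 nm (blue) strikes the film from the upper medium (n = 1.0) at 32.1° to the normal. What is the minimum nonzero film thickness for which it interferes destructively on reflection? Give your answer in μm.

0.180 μm

Ray reflecting at the top interface goes from n = 1.0 toward n = 1.41: a half-wave phase shift.
Ray reflecting at the bottom interface goes from n = 1.41 toward n = 1.33: no phase shift.
Net: one phase inversion between the two reflected rays.
So the condition for destructive reflection is 2 n t cos θ_r = m λ.
Snell's law: 1.0 sin 32.1° = 1.41 sin θ_r → sin θ_r = 0.377, cos θ_r = 0.926.
Minimum nonzero at m = 1: t = λ / (2 n cos θ_r) = 470 / (2 × 1.41 × 0.926) = 180 nm.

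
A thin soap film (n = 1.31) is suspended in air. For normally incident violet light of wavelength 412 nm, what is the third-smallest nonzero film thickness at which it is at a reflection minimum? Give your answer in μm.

0.472 μm

At the upper boundary (n = 1.0 to n = 1.31) the reflected ray undergoes a half-wave phase shift.
Ray reflecting at the bottom interface goes from n = 1.31 toward n = 1.0: no phase shift.
The two reflections differ by half a wavelength.
With one net inversion, destructive interference in reflection requires 2 n t = m λ.
The third-smallest nonzero thickness corresponds to m = 3: t = m λ / (2 n) = 3.00 × 412 / (2 × 1.31) = 472 nm.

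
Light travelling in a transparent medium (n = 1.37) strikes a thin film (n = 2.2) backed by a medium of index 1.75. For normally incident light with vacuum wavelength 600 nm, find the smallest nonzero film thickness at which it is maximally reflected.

Top surface (1.37 → 2.2): reflection off a higher-index medium gives a half-wave phase shift.
At the lower boundary (n = 2.2 to n = 1.75) the reflected ray undergoes no phase shift.
Exactly one π shift → a net half-wave offset.
For bright reflection here: 2 n t = (m + ½) λ.
Minimum at m = 0: t = λ / (4 n) = 600 / (4 × 2.2) = 68.2 nm.

68.2 nm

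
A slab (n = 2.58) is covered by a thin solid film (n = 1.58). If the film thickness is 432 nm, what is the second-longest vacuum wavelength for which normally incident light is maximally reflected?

At the upper boundary (n = 1.0 to n = 1.58) the reflected ray undergoes a half-wave phase shift.
At the lower boundary (n = 1.58 to n = 2.58) the reflected ray undergoes a half-wave phase shift.
The two reflections carry the same phase change, so no net offset.
With no net inversion, constructive interference in reflection requires 2 n t = m λ.
λ = 2 n t / m. The second-longest wavelength is m = 2: λ = 2 × 1.58 × 432 / 2.00 = 683 nm.

683 nm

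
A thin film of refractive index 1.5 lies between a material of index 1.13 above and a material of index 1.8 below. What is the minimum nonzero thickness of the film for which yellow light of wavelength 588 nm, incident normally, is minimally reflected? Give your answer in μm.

0.0980 μm

Top surface (1.13 → 1.5): reflection off a higher-index medium gives a half-wave phase shift.
At the lower boundary (n = 1.5 to n = 1.8) the reflected ray undergoes a half-wave phase shift.
The two reflections carry the same phase change, so no net offset.
With no net inversion, destructive interference in reflection requires 2 n t = (m + ½) λ.
Minimum at m = 0: t = λ / (4 n) = 588 / (4 × 1.5) = 98.0 nm.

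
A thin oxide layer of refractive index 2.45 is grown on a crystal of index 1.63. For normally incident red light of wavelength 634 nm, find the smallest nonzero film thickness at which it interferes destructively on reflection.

At the upper boundary (n = 1.0 to n = 2.45) the reflected ray undergoes a half-wave phase shift.
Bottom surface (2.45 → 1.63): reflection off a lower-index medium gives no phase shift.
Net: one phase inversion between the two reflected rays.
For minimum reflection here: 2 n t = m λ.
Minimum nonzero at m = 1: t = λ / (2 n) = 634 / (2 × 2.45) = 129 nm.

129 nm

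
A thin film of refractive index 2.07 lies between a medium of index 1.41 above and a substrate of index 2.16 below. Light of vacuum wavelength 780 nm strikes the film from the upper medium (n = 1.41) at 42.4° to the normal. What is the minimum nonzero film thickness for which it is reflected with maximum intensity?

212 nm

Ray reflecting at the top interface goes from n = 1.41 toward n = 2.07: a half-wave phase shift.
At the lower boundary (n = 2.07 to n = 2.16) the reflected ray undergoes a half-wave phase shift.
The two reflections carry the same phase change, so no net offset.
So the condition for constructive reflection is 2 n t cos θ_r = m λ.
Snell's law: 1.41 sin 42.4° = 2.07 sin θ_r → sin θ_r = 0.459, cos θ_r = 0.888.
Minimum nonzero at m = 1: t = λ / (2 n cos θ_r) = 780 / (2 × 2.07 × 0.888) = 212 nm.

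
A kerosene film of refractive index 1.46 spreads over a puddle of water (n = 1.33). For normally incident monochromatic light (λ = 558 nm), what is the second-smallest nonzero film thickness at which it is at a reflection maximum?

287 nm

Top surface (1.0 → 1.46): reflection off a higher-index medium gives a half-wave phase shift.
Ray reflecting at the bottom interface goes from n = 1.46 toward n = 1.33: no phase shift.
Net: one phase inversion between the two reflected rays.
For bright reflection here: 2 n t = (m + ½) λ.
The second-smallest nonzero thickness corresponds to m = 1: t = (m + ½) λ / (2 n) = 1.50 × 558 / (2 × 1.46) = 287 nm.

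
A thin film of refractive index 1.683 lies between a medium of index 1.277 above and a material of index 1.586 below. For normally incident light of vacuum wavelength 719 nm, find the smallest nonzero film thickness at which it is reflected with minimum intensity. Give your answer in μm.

0.214 μm

Top surface (1.277 → 1.683): reflection off a higher-index medium gives a half-wave phase shift.
Bottom surface (1.683 → 1.586): reflection off a lower-index medium gives no phase shift.
Exactly one π shift → a net half-wave offset.
With one net inversion, destructive interference in reflection requires 2 n t = m λ.
Minimum nonzero at m = 1: t = λ / (2 n) = 719 / (2 × 1.683) = 214 nm.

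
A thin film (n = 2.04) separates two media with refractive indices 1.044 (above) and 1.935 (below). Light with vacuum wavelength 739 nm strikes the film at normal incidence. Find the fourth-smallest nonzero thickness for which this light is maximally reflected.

634 nm

At the upper boundary (n = 1.044 to n = 2.04) the reflected ray undergoes a half-wave phase shift.
Bottom surface (2.04 → 1.935): reflection off a lower-index medium gives no phase shift.
Net: one phase inversion between the two reflected rays.
With one net inversion, constructive interference in reflection requires 2 n t = (m + ½) λ.
The fourth-smallest nonzero thickness corresponds to m = 3: t = (m + ½) λ / (2 n) = 3.50 × 739 / (2 × 2.04) = 634 nm.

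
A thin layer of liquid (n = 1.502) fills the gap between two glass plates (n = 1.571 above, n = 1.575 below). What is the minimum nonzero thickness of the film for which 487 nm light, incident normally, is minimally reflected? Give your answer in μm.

0.162 μm

Top surface (1.571 → 1.502): reflection off a lower-index medium gives no phase shift.
At the lower boundary (n = 1.502 to n = 1.575) the reflected ray undergoes a half-wave phase shift.
Exactly one π shift → a net half-wave offset.
With one net inversion, destructive interference in reflection requires 2 n t = m λ.
Minimum nonzero at m = 1: t = λ / (2 n) = 487 / (2 × 1.502) = 162 nm.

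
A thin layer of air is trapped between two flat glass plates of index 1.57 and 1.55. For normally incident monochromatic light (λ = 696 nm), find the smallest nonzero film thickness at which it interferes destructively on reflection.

348 nm

Top surface (1.57 → 1.0): reflection off a lower-index medium gives no phase shift.
At the lower boundary (n = 1.0 to n = 1.55) the reflected ray undergoes a half-wave phase shift.
The two reflections differ by half a wavelength.
So the condition for destructive reflection is 2 n t = m λ.
Minimum nonzero at m = 1: t = λ / (2 n) = 696 / (2 × 1.0) = 348 nm.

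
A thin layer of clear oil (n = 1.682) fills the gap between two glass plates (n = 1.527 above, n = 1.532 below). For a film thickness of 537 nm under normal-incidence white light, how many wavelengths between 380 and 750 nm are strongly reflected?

At the upper boundary (n = 1.527 to n = 1.682) the reflected ray undergoes a half-wave phase shift.
At the lower boundary (n = 1.682 to n = 1.532) the reflected ray undergoes no phase shift.
Net: one phase inversion between the two reflected rays.
So the condition for constructive reflection is 2 n t = (m + ½) λ.
λ = 2 n t / (m + ½) = 1806 / (m + ½) nm.
m=1: 1204 nm (IR); m=2: 723 nm (visible); m=3: 516 nm (visible); m=4: 401 nm (visible); m=5: 328 nm (UV).

3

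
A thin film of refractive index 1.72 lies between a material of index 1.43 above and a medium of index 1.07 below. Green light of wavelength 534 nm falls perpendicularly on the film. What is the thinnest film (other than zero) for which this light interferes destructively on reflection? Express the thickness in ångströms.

At the upper boundary (n = 1.43 to n = 1.72) the reflected ray undergoes a half-wave phase shift.
At the lower boundary (n = 1.72 to n = 1.07) the reflected ray undergoes no phase shift.
Net: one phase inversion between the two reflected rays.
For minimum reflection here: 2 n t = m λ.
Minimum nonzero at m = 1: t = λ / (2 n) = 534 / (2 × 1.72) = 155 nm.

1552 Å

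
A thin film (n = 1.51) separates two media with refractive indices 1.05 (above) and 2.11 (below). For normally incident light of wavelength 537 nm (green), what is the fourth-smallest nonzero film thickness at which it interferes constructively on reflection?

Ray reflecting at the top interface goes from n = 1.05 toward n = 1.51: a half-wave phase shift.
At the lower boundary (n = 1.51 to n = 2.11) the reflected ray undergoes a half-wave phase shift.
The two reflections carry the same phase change, so no net offset.
With no net inversion, constructive interference in reflection requires 2 n t = m λ.
The fourth-smallest nonzero thickness corresponds to m = 4: t = m λ / (2 n) = 4.00 × 537 / (2 × 1.51) = 711 nm.

711 nm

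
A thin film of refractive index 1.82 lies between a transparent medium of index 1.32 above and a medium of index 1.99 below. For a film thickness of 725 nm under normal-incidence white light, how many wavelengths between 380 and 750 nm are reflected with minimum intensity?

3

Ray reflecting at the top interface goes from n = 1.32 toward n = 1.82: a half-wave phase shift.
Ray reflecting at the bottom interface goes from n = 1.82 toward n = 1.99: a half-wave phase shift.
The two reflections carry the same phase change, so no net offset.
With no net inversion, destructive interference in reflection requires 2 n t = (m + ½) λ.
λ = 2 n t / (m + ½) = 2639 / (m + ½) nm.
m=3: 754 nm (IR); m=4: 586 nm (visible); m=5: 480 nm (visible); m=6: 406 nm (visible); m=7: 352 nm (UV).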